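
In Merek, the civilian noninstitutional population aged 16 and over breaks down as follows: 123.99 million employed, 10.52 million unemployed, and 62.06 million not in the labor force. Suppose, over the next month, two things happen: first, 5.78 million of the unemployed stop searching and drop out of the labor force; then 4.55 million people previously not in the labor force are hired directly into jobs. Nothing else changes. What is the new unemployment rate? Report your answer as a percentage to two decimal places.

New unemployment rate ≈ 3.56%.

Initially, labor force = 123.99 + 10.52 = 134.51 million, so u = 10.52/134.51 = 7.82%.
After the first change, unemployed and labor force both fall by 5.78 → E = 123.99, U = 4.74, labor force = 128.73 million.
After the second change, employed and labor force both rise by 4.55; unemployed unchanged → E = 128.54, U = 4.74, labor force = 133.28 million.
New unemployment rate = 4.74 / 133.28 = 3.56%.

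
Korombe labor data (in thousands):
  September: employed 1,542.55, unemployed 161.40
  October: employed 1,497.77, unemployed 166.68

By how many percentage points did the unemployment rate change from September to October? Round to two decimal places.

September: labor force = 1,542.55 + 161.40 = 1,703.95; u = 161.40/1,703.95 = 9.47%.
October: labor force = 1,497.77 + 166.68 = 1,664.45; u = 166.68/1,664.45 = 10.01%.
Change = 10.01% − 9.47% = +0.54 pp.

The unemployment rate changed by +0.54 percentage points.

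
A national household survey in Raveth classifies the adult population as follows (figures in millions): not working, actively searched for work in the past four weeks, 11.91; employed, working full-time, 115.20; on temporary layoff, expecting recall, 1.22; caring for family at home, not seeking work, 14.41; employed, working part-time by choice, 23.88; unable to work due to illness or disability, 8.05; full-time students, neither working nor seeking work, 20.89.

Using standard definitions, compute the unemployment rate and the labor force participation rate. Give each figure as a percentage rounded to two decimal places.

Unemployment rate ≈ 8.63%; labor force participation rate ≈ 77.83%.

Employed = 115.20 + 23.88 = 139.08 million.
Unemployed = 11.91 + 1.22 = 13.13 million (jobless and actively searching, or on temporary layoff).
Labor force = 139.08 + 13.13 = 152.21 million.
Not in labor force = 14.41 + 8.05 + 20.89 = 43.35 million (those not working and not actively searching are outside the labor force).
Civilian working-age population = 152.21 + 43.35 = 195.56 million.
Unemployment rate = 13.13 / 152.21 = 8.63%.
Labor force participation rate = 152.21 / 195.56 = 77.83%.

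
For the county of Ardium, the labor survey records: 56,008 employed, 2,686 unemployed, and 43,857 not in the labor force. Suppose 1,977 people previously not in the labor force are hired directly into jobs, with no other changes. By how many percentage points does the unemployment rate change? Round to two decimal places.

The unemployment rate changes by −0.15 percentage points.

Initially, labor force = 56,008 + 2,686 = 58,694, so u = 2,686/58,694 = 4.58%.
After the change, employed and labor force both rise by 1,977; unemployed unchanged → E = 57,985, U = 2,686, labor force = 60,671.
New unemployment rate = 2,686 / 60,671 = 4.43%.
Change = 4.43% − 4.58% = −0.15 percentage points.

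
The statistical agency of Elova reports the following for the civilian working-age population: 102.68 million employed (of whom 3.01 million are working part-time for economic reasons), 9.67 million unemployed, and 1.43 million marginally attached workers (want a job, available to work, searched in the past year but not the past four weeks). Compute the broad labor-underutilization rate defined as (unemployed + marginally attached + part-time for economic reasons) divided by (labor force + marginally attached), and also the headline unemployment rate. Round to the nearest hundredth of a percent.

Broad underutilization rate ≈ 12.40%; headline unemployment rate ≈ 8.61%.

Labor force = 102.68 + 9.67 = 112.35 million.
Numerator = 9.67 + 1.43 + 3.01 = 14.11 million.
Denominator = 112.35 + 1.43 = 113.78 million.
Broad rate = 14.11 / 113.78 = 12.40%.
Headline unemployment rate = 9.67 / 112.35 = 8.61%.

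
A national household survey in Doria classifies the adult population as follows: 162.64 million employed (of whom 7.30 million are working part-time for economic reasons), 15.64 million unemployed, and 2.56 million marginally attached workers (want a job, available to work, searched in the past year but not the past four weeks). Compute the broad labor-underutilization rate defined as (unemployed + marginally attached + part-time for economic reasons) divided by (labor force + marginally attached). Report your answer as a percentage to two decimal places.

Labor force = 162.64 + 15.64 = 178.28 million.
Numerator = 15.64 + 2.56 + 7.30 = 25.50 million.
Denominator = 178.28 + 2.56 = 180.84 million.
Broad rate = 25.50 / 180.84 = 14.10%.

Broad underutilization rate ≈ 14.10%.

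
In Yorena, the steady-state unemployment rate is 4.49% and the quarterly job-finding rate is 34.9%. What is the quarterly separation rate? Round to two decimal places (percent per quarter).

From u* = s/(s+f): s = u·f/(1−u).
s = 0.0449 × 34.9 / (1 − 0.0449) = 1.5670 / 0.9551 ≈ 1.64% per quarter.

Separation rate ≈ 1.64% per quarter.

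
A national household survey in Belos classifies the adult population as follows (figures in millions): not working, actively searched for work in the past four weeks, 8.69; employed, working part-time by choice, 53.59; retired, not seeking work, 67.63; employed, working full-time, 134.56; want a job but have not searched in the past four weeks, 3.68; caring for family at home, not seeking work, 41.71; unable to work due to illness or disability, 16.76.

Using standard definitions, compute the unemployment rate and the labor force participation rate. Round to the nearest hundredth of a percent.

Unemployment rate ≈ 4.41%; labor force participation rate ≈ 60.27%.

Employed = 53.59 + 134.56 = 188.15 million.
Unemployed = 8.69 million.
Labor force = 188.15 + 8.69 = 196.84 million.
Not in labor force = 67.63 + 3.68 + 41.71 + 16.76 = 129.78 million (those not working and not actively searching are outside the labor force — including those who want a job but have given up searching).
Civilian working-age population = 196.84 + 129.78 = 326.62 million.
Unemployment rate = 8.69 / 196.84 = 4.41%.
Labor force participation rate = 196.84 / 326.62 = 60.27%.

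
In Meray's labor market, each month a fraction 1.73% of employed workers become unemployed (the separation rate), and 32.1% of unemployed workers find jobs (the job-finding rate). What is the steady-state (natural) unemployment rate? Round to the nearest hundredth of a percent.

At steady state the flows balance: s·E = f·U, so U/(E+U) = s/(s+f).
u* = 1.73 / (1.73 + 32.1) = 1.73 / 33.83 = 5.11%.

Steady-state unemployment rate ≈ 5.11%.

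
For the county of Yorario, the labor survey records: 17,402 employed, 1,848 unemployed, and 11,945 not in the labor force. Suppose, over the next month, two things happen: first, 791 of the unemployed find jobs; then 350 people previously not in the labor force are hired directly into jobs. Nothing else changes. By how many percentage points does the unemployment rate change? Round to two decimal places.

The unemployment rate changes by −4.21 percentage points.

Initially, labor force = 17,402 + 1,848 = 19,250, so u = 1,848/19,250 = 9.60%.
After the first change, unemployed falls and employed rises by 791; labor force unchanged → E = 18,193, U = 1,057, labor force = 19,250.
After the second change, employed and labor force both rise by 350; unemployed unchanged → E = 18,543, U = 1,057, labor force = 19,600.
New unemployment rate = 1,057 / 19,600 = 5.39%.
Change = 5.39% − 9.60% = −4.21 percentage points.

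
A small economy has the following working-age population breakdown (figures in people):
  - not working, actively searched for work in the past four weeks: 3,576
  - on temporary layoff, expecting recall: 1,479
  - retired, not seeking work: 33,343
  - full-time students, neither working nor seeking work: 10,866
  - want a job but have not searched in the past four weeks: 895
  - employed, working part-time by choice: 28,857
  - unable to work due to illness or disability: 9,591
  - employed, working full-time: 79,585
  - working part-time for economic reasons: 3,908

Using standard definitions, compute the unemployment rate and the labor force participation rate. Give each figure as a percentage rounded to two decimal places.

Unemployment rate ≈ 4.31%; labor force participation rate ≈ 68.22%.

Employed = 28,857 + 79,585 + 3,908 = 112,350 (anyone who worked, including part-time for economic reasons, counts as employed).
Unemployed = 3,576 + 1,479 = 5,055 (jobless and actively searching, or on temporary layoff).
Labor force = 112,350 + 5,055 = 117,405.
Not in labor force = 33,343 + 10,866 + 895 + 9,591 = 54,695 (those not working and not actively searching are outside the labor force — including those who want a job but have given up searching).
Civilian working-age population = 117,405 + 54,695 = 172,100.
Unemployment rate = 5,055 / 117,405 = 4.31%.
Labor force participation rate = 117,405 / 172,100 = 68.22%.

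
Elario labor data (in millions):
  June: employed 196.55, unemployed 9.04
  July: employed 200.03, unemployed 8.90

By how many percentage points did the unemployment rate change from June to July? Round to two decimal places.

The unemployment rate changed by −0.14 percentage points.

June: labor force = 196.55 + 9.04 = 205.59; u = 9.04/205.59 = 4.40%.
July: labor force = 200.03 + 8.90 = 208.93; u = 8.90/208.93 = 4.26%.
Change = 4.26% − 4.40% = −0.14 pp.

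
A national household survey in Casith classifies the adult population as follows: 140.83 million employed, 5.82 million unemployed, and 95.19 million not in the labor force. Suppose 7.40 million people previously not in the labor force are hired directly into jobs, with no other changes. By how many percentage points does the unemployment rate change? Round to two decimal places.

Initially, labor force = 140.83 + 5.82 = 146.65 million, so u = 5.82/146.65 = 3.97%.
After the change, employed and labor force both rise by 7.40; unemployed unchanged → E = 148.23, U = 5.82, labor force = 154.05 million.
New unemployment rate = 5.82 / 154.05 = 3.78%.
Change = 3.78% − 3.97% = −0.19 percentage points.

The unemployment rate changes by −0.19 percentage points.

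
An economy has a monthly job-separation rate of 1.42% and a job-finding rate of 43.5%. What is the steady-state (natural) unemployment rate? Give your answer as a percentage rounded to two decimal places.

Steady-state unemployment rate ≈ 3.16%.

At steady state the flows balance: s·E = f·U, so U/(E+U) = s/(s+f).
u* = 1.42 / (1.42 + 43.5) = 1.42 / 44.92 = 3.16%.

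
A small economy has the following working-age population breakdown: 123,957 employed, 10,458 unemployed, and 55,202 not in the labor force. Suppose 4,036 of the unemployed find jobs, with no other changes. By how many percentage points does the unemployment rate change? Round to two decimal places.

Initially, labor force = 123,957 + 10,458 = 134,415, so u = 10,458/134,415 = 7.78%.
After the change, unemployed falls and employed rises by 4,036; labor force unchanged → E = 127,993, U = 6,422, labor force = 134,415.
New unemployment rate = 6,422 / 134,415 = 4.78%.
Change = 4.78% − 7.78% = −3.00 percentage points.

The unemployment rate changes by −3.00 percentage points.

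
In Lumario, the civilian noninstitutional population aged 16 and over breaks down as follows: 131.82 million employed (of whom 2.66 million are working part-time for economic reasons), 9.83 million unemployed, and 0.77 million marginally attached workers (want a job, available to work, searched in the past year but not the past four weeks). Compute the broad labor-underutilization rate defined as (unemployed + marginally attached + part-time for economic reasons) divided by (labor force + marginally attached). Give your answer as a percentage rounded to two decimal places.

Labor force = 131.82 + 9.83 = 141.65 million.
Numerator = 9.83 + 0.77 + 2.66 = 13.26 million.
Denominator = 141.65 + 0.77 = 142.42 million.
Broad rate = 13.26 / 142.42 = 9.31%.

Broad underutilization rate ≈ 9.31%.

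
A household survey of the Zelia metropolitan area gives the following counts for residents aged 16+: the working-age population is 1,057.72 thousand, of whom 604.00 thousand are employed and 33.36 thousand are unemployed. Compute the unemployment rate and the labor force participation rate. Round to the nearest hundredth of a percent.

Labor force = employed + unemployed = 604.00 + 33.36 = 637.36 thousand.
Unemployment rate = 33.36 / 637.36 = 5.23%.
Labor force participation rate = 637.36 / 1,057.72 = 60.26%.

Unemployment rate ≈ 5.23%; labor force participation rate ≈ 60.26%.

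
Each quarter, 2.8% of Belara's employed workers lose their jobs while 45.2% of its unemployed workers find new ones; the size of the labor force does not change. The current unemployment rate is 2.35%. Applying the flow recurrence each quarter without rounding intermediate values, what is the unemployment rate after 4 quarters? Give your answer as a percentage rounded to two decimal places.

With a fixed labor force, u_{t+1} = u_t + s·(1−u_t) − f·u_t = u_t·(1−s−f) + s.
Here 1−s−f = 0.520 and s = 0.028.
u_1 = 0.023500 × 0.520 + 0.028 = 0.040220.
u_2 = 0.040220 × 0.520 + 0.028 = 0.048914.
u_3 = 0.048914 × 0.520 + 0.028 = 0.053435.
u_4 = 0.053435 × 0.520 + 0.028 = 0.055786.

Unemployment rate after four quarters ≈ 5.58%.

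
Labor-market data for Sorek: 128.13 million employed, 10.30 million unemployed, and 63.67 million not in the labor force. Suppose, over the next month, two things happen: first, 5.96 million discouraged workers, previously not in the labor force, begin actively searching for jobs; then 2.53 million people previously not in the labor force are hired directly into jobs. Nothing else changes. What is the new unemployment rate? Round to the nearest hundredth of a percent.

Initially, labor force = 128.13 + 10.30 = 138.43 million, so u = 10.30/138.43 = 7.44%.
After the first change, unemployed and labor force both rise by 5.96 → E = 128.13, U = 16.26, labor force = 144.39 million.
After the second change, employed and labor force both rise by 2.53; unemployed unchanged → E = 130.66, U = 16.26, labor force = 146.92 million.
New unemployment rate = 16.26 / 146.92 = 11.07%.

New unemployment rate ≈ 11.07%.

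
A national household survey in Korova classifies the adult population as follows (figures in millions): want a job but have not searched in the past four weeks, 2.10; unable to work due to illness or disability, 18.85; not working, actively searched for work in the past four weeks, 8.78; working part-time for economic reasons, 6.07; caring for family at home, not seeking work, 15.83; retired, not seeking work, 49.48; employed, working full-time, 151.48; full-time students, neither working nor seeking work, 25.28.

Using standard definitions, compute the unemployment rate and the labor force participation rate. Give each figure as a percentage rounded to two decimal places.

Unemployment rate ≈ 5.28%; labor force participation rate ≈ 59.86%.

Employed = 6.07 + 151.48 = 157.55 million (anyone who worked, including part-time for economic reasons, counts as employed).
Unemployed = 8.78 million.
Labor force = 157.55 + 8.78 = 166.33 million.
Not in labor force = 2.10 + 18.85 + 15.83 + 49.48 + 25.28 = 111.54 million (those not working and not actively searching are outside the labor force — including those who want a job but have given up searching).
Civilian working-age population = 166.33 + 111.54 = 277.87 million.
Unemployment rate = 8.78 / 166.33 = 5.28%.
Labor force participation rate = 166.33 / 277.87 = 59.86%.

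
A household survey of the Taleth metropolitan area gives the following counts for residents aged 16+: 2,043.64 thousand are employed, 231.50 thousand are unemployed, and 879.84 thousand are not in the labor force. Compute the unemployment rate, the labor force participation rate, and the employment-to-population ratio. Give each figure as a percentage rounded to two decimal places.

Unemployment rate ≈ 10.18%; labor force participation rate ≈ 72.11%; employment-population ratio ≈ 64.78%.

Labor force = employed + unemployed = 2,043.64 + 231.50 = 2,275.14 thousand.
Working-age population = 2,275.14 + 879.84 = 3,154.98 thousand.
Unemployment rate = 231.50 / 2,275.14 = 10.18%.
Labor force participation rate = 2,275.14 / 3,154.98 = 72.11%.
Employment-population ratio = 2,043.64 / 3,154.98 = 64.78%.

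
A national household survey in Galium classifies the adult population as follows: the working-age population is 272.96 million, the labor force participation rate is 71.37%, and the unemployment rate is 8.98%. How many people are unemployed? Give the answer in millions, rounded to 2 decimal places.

Labor force = 0.7137 × 272.96 = 194.81 million.
Unemployed = 0.0898 × 194.81 ≈ 17.49 million.

About 17.49 million are unemployed.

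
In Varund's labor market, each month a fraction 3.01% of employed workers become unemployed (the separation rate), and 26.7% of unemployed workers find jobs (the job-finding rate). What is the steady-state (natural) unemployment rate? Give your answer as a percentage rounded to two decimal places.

Steady-state unemployment rate ≈ 10.13%.

At steady state the flows balance: s·E = f·U, so U/(E+U) = s/(s+f).
u* = 3.01 / (3.01 + 26.7) = 3.01 / 29.71 = 10.13%.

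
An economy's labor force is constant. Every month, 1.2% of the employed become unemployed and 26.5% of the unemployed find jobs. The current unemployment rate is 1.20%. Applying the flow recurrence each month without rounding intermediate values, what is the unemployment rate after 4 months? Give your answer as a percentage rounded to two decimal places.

With a fixed labor force, u_{t+1} = u_t + s·(1−u_t) − f·u_t = u_t·(1−s−f) + s.
Here 1−s−f = 0.723 and s = 0.012.
u_1 = 0.012000 × 0.723 + 0.012 = 0.020676.
u_2 = 0.020676 × 0.723 + 0.012 = 0.026949.
u_3 = 0.026949 × 0.723 + 0.012 = 0.031484.
u_4 = 0.031484 × 0.723 + 0.012 = 0.034763.

Unemployment rate after four months ≈ 3.48%.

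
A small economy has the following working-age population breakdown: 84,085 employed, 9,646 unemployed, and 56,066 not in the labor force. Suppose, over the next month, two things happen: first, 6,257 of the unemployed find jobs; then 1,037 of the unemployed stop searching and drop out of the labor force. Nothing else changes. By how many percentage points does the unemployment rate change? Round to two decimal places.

The unemployment rate changes by −7.75 percentage points.

Initially, labor force = 84,085 + 9,646 = 93,731, so u = 9,646/93,731 = 10.29%.
After the first change, unemployed falls and employed rises by 6,257; labor force unchanged → E = 90,342, U = 3,389, labor force = 93,731.
After the second change, unemployed and labor force both fall by 1,037 → E = 90,342, U = 2,352, labor force = 92,694.
New unemployment rate = 2,352 / 92,694 = 2.54%.
Change = 2.54% − 10.29% = −7.75 percentage points.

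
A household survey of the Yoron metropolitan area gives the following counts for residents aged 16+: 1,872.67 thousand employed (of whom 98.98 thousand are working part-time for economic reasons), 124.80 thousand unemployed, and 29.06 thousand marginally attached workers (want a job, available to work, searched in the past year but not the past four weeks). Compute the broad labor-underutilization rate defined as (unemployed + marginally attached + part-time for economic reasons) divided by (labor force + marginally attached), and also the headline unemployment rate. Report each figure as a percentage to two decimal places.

Labor force = 1,872.67 + 124.80 = 1,997.47 thousand.
Numerator = 124.80 + 29.06 + 98.98 = 252.84 thousand.
Denominator = 1,997.47 + 29.06 = 2,026.53 thousand.
Broad rate = 252.84 / 2,026.53 = 12.48%.
Headline unemployment rate = 124.80 / 1,997.47 = 6.25%.

Broad underutilization rate ≈ 12.48%; headline unemployment rate ≈ 6.25%.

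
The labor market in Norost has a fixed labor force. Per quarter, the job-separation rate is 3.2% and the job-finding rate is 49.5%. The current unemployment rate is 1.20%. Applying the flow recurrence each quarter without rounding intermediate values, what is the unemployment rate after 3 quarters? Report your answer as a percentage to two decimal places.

With a fixed labor force, u_{t+1} = u_t + s·(1−u_t) − f·u_t = u_t·(1−s−f) + s.
Here 1−s−f = 0.473 and s = 0.032.
u_1 = 0.012000 × 0.473 + 0.032 = 0.037676.
u_2 = 0.037676 × 0.473 + 0.032 = 0.049821.
u_3 = 0.049821 × 0.473 + 0.032 = 0.055565.

Unemployment rate after three quarters ≈ 5.56%.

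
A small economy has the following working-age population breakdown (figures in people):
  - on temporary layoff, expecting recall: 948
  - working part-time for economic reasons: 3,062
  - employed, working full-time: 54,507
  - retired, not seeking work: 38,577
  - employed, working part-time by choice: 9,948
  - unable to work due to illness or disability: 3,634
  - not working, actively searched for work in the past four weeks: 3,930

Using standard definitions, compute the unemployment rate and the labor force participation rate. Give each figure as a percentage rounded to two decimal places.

Unemployment rate ≈ 6.74%; labor force participation rate ≈ 63.17%.

Employed = 3,062 + 54,507 + 9,948 = 67,517 (anyone who worked, including part-time for economic reasons, counts as employed).
Unemployed = 948 + 3,930 = 4,878 (jobless and actively searching, or on temporary layoff).
Labor force = 67,517 + 4,878 = 72,395.
Not in labor force = 38,577 + 3,634 = 42,211 (those not working and not actively searching are outside the labor force).
Civilian working-age population = 72,395 + 42,211 = 114,606.
Unemployment rate = 4,878 / 72,395 = 6.74%.
Labor force participation rate = 72,395 / 114,606 = 63.17%.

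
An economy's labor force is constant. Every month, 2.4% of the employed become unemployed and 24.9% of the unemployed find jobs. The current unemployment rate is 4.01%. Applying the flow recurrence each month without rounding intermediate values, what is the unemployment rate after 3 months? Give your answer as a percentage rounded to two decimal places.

With a fixed labor force, u_{t+1} = u_t + s·(1−u_t) − f·u_t = u_t·(1−s−f) + s.
Here 1−s−f = 0.727 and s = 0.024.
u_1 = 0.040100 × 0.727 + 0.024 = 0.053153.
u_2 = 0.053153 × 0.727 + 0.024 = 0.062642.
u_3 = 0.062642 × 0.727 + 0.024 = 0.069541.

Unemployment rate after three months ≈ 6.95%.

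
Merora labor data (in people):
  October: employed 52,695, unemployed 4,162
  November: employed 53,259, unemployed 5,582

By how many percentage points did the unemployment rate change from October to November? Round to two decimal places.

October: labor force = 52,695 + 4,162 = 56,857; u = 4,162/56,857 = 7.32%.
November: labor force = 53,259 + 5,582 = 58,841; u = 5,582/58,841 = 9.49%.
Change = 9.49% − 7.32% = +2.17 pp.

The unemployment rate changed by +2.17 percentage points.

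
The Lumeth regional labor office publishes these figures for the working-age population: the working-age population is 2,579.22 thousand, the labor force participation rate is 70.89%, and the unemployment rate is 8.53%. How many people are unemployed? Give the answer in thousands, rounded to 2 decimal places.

About 155.96 thousand are unemployed.

Labor force = 0.7089 × 2,579.22 = 1,828.41 thousand.
Unemployed = 0.0853 × 1,828.41 ≈ 155.96 thousand.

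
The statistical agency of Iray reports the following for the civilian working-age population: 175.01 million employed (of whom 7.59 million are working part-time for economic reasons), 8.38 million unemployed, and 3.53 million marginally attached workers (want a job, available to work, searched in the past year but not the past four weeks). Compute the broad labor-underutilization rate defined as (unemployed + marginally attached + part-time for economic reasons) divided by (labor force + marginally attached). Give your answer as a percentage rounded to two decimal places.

Labor force = 175.01 + 8.38 = 183.39 million.
Numerator = 8.38 + 3.53 + 7.59 = 19.50 million.
Denominator = 183.39 + 3.53 = 186.92 million.
Broad rate = 19.50 / 186.92 = 10.43%.

Broad underutilization rate ≈ 10.43%.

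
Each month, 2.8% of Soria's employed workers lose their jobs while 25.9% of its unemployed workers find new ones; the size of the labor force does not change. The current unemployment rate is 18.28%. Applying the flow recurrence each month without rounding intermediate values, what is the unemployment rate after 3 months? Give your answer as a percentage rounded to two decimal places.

With a fixed labor force, u_{t+1} = u_t + s·(1−u_t) − f·u_t = u_t·(1−s−f) + s.
Here 1−s−f = 0.713 and s = 0.028.
u_1 = 0.182800 × 0.713 + 0.028 = 0.158336.
u_2 = 0.158336 × 0.713 + 0.028 = 0.140894.
u_3 = 0.140894 × 0.713 + 0.028 = 0.128457.

Unemployment rate after three months ≈ 12.85%.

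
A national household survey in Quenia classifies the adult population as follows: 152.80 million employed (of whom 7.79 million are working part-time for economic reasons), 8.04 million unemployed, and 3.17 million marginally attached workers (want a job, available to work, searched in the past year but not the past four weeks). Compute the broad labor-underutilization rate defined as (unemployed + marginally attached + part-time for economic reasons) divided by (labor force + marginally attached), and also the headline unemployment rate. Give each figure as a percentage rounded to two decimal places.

Broad underutilization rate ≈ 11.58%; headline unemployment rate ≈ 5.00%.

Labor force = 152.80 + 8.04 = 160.84 million.
Numerator = 8.04 + 3.17 + 7.79 = 19.00 million.
Denominator = 160.84 + 3.17 = 164.01 million.
Broad rate = 19.00 / 164.01 = 11.58%.
Headline unemployment rate = 8.04 / 160.84 = 5.00%.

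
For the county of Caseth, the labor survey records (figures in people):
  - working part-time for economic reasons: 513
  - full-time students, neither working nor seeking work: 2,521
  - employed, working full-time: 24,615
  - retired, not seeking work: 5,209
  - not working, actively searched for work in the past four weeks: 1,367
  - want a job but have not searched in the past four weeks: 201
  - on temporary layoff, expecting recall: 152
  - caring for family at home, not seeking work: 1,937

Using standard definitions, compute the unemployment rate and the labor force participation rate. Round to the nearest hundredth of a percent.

Employed = 513 + 24,615 = 25,128 (anyone who worked, including part-time for economic reasons, counts as employed).
Unemployed = 1,367 + 152 = 1,519 (jobless and actively searching, or on temporary layoff).
Labor force = 25,128 + 1,519 = 26,647.
Not in labor force = 2,521 + 5,209 + 201 + 1,937 = 9,868 (those not working and not actively searching are outside the labor force — including those who want a job but have given up searching).
Civilian working-age population = 26,647 + 9,868 = 36,515.
Unemployment rate = 1,519 / 26,647 = 5.70%.
Labor force participation rate = 26,647 / 36,515 = 72.98%.

Unemployment rate ≈ 5.70%; labor force participation rate ≈ 72.98%.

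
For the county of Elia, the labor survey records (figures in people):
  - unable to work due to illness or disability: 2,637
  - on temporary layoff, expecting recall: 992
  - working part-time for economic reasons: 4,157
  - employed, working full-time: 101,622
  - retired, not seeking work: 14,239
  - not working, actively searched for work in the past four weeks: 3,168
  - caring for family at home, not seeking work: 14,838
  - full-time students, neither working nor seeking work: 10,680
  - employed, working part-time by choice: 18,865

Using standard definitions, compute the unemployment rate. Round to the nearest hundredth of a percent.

Unemployment rate ≈ 3.23%.

Employed = 4,157 + 101,622 + 18,865 = 124,644 (anyone who worked, including part-time for economic reasons, counts as employed).
Unemployed = 992 + 3,168 = 4,160 (jobless and actively searching, or on temporary layoff).
Labor force = 124,644 + 4,160 = 128,804.
Unemployment rate = 4,160 / 128,804 = 3.23%.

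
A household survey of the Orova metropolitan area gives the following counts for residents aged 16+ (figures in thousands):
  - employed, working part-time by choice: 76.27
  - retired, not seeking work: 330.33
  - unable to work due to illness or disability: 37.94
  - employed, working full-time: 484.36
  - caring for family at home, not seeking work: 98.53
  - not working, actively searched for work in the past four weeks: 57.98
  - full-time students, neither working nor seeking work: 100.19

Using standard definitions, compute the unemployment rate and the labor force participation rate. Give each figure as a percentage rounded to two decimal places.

Unemployment rate ≈ 9.37%; labor force participation rate ≈ 52.18%.

Employed = 76.27 + 484.36 = 560.63 thousand.
Unemployed = 57.98 thousand.
Labor force = 560.63 + 57.98 = 618.61 thousand.
Not in labor force = 330.33 + 37.94 + 98.53 + 100.19 = 566.99 thousand (those not working and not actively searching are outside the labor force).
Civilian working-age population = 618.61 + 566.99 = 1,185.60 thousand.
Unemployment rate = 57.98 / 618.61 = 9.37%.
Labor force participation rate = 618.61 / 1,185.60 = 52.18%.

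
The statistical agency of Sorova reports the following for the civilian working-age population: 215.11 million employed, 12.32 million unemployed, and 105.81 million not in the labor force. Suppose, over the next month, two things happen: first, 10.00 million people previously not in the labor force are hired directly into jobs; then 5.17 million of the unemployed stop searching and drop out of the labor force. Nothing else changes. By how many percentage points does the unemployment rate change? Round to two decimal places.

The unemployment rate changes by −2.34 percentage points.

Initially, labor force = 215.11 + 12.32 = 227.43 million, so u = 12.32/227.43 = 5.42%.
After the first change, employed and labor force both rise by 10.00; unemployed unchanged → E = 225.11, U = 12.32, labor force = 237.43 million.
After the second change, unemployed and labor force both fall by 5.17 → E = 225.11, U = 7.15, labor force = 232.26 million.
New unemployment rate = 7.15 / 232.26 = 3.08%.
Change = 3.08% − 5.42% = −2.34 percentage points.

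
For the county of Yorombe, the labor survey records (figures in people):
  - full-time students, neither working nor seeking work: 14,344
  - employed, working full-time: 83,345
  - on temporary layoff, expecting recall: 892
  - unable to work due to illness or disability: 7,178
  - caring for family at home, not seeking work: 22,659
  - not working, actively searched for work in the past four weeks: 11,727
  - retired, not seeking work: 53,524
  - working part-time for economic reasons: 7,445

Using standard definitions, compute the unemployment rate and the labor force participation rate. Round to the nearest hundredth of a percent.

Unemployment rate ≈ 12.20%; labor force participation rate ≈ 51.42%.

Employed = 83,345 + 7,445 = 90,790 (anyone who worked, including part-time for economic reasons, counts as employed).
Unemployed = 892 + 11,727 = 12,619 (jobless and actively searching, or on temporary layoff).
Labor force = 90,790 + 12,619 = 103,409.
Not in labor force = 14,344 + 7,178 + 22,659 + 53,524 = 97,705 (those not working and not actively searching are outside the labor force).
Civilian working-age population = 103,409 + 97,705 = 201,114.
Unemployment rate = 12,619 / 103,409 = 12.20%.
Labor force participation rate = 103,409 / 201,114 = 51.42%.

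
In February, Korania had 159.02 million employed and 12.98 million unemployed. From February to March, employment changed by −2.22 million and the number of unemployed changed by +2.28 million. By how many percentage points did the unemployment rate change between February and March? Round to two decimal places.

February: labor force = 159.02 + 12.98 = 172.00; u = 12.98/172.00 = 7.55%.
March: labor force = 156.80 + 15.26 = 172.06; u = 15.26/172.06 = 8.87%.
Change = 8.87% − 7.55% = +1.32 pp.

The unemployment rate changed by +1.32 percentage points.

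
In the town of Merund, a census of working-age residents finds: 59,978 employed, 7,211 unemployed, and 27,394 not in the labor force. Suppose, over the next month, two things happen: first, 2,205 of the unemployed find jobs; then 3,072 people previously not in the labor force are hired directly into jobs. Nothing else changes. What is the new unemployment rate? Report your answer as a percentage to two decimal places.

New unemployment rate ≈ 7.12%.

Initially, labor force = 59,978 + 7,211 = 67,189, so u = 7,211/67,189 = 10.73%.
After the first change, unemployed falls and employed rises by 2,205; labor force unchanged → E = 62,183, U = 5,006, labor force = 67,189.
After the second change, employed and labor force both rise by 3,072; unemployed unchanged → E = 65,255, U = 5,006, labor force = 70,261.
New unemployment rate = 5,006 / 70,261 = 7.12%.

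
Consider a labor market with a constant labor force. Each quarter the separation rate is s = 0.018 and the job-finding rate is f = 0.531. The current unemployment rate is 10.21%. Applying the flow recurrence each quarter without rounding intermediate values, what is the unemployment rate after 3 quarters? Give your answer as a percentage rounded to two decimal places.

With a fixed labor force, u_{t+1} = u_t + s·(1−u_t) − f·u_t = u_t·(1−s−f) + s.
Here 1−s−f = 0.451 and s = 0.018.
u_1 = 0.102100 × 0.451 + 0.018 = 0.064047.
u_2 = 0.064047 × 0.451 + 0.018 = 0.046885.
u_3 = 0.046885 × 0.451 + 0.018 = 0.039145.

Unemployment rate after three quarters ≈ 3.91%.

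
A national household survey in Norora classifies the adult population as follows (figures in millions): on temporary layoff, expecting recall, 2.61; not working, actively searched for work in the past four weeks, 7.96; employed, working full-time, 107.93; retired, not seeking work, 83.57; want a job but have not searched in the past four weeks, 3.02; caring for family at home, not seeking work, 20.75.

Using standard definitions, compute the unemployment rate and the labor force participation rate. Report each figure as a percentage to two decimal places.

Unemployment rate ≈ 8.92%; labor force participation rate ≈ 52.47%.

Employed = 107.93 million.
Unemployed = 2.61 + 7.96 = 10.57 million (jobless and actively searching, or on temporary layoff).
Labor force = 107.93 + 10.57 = 118.50 million.
Not in labor force = 83.57 + 3.02 + 20.75 = 107.34 million (those not working and not actively searching are outside the labor force — including those who want a job but have given up searching).
Civilian working-age population = 118.50 + 107.34 = 225.84 million.
Unemployment rate = 10.57 / 118.50 = 8.92%.
Labor force participation rate = 118.50 / 225.84 = 52.47%.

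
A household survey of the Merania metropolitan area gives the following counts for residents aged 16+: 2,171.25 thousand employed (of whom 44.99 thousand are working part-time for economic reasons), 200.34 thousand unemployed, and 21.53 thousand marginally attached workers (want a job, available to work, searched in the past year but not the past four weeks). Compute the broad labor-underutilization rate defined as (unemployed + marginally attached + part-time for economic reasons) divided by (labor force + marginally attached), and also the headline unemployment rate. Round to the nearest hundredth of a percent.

Broad underutilization rate ≈ 11.15%; headline unemployment rate ≈ 8.45%.

Labor force = 2,171.25 + 200.34 = 2,371.59 thousand.
Numerator = 200.34 + 21.53 + 44.99 = 266.86 thousand.
Denominator = 2,371.59 + 21.53 = 2,393.12 thousand.
Broad rate = 266.86 / 2,393.12 = 11.15%.
Headline unemployment rate = 200.34 / 2,371.59 = 8.45%.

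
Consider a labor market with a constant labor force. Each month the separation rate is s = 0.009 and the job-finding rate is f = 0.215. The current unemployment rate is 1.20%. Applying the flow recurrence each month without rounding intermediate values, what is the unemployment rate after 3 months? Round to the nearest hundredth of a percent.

Unemployment rate after three months ≈ 2.70%.

With a fixed labor force, u_{t+1} = u_t + s·(1−u_t) − f·u_t = u_t·(1−s−f) + s.
Here 1−s−f = 0.776 and s = 0.009.
u_1 = 0.012000 × 0.776 + 0.009 = 0.018312.
u_2 = 0.018312 × 0.776 + 0.009 = 0.023210.
u_3 = 0.023210 × 0.776 + 0.009 = 0.027011.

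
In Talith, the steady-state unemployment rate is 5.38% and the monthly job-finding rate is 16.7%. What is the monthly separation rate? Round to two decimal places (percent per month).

Separation rate ≈ 0.95% per month.

From u* = s/(s+f): s = u·f/(1−u).
s = 0.0538 × 16.7 / (1 − 0.0538) = 0.8985 / 0.9462 ≈ 0.95% per month.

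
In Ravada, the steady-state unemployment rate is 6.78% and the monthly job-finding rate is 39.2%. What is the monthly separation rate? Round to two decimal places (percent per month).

From u* = s/(s+f): s = u·f/(1−u).
s = 0.0678 × 39.2 / (1 − 0.0678) = 2.6578 / 0.9322 ≈ 2.85% per month.

Separation rate ≈ 2.85% per month.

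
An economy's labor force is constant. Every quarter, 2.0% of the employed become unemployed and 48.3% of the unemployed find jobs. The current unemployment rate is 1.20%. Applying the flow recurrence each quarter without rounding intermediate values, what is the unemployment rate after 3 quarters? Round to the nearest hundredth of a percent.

Unemployment rate after three quarters ≈ 3.64%.

With a fixed labor force, u_{t+1} = u_t + s·(1−u_t) − f·u_t = u_t·(1−s−f) + s.
Here 1−s−f = 0.497 and s = 0.020.
u_1 = 0.012000 × 0.497 + 0.020 = 0.025964.
u_2 = 0.025964 × 0.497 + 0.020 = 0.032904.
u_3 = 0.032904 × 0.497 + 0.020 = 0.036353.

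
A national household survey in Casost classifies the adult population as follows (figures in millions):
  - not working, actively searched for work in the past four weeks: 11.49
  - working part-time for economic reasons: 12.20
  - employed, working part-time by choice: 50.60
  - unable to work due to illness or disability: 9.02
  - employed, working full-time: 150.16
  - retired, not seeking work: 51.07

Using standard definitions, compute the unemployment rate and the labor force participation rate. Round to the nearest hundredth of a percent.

Unemployment rate ≈ 5.12%; labor force participation rate ≈ 78.88%.

Employed = 12.20 + 50.60 + 150.16 = 212.96 million (anyone who worked, including part-time for economic reasons, counts as employed).
Unemployed = 11.49 million.
Labor force = 212.96 + 11.49 = 224.45 million.
Not in labor force = 9.02 + 51.07 = 60.09 million (those not working and not actively searching are outside the labor force).
Civilian working-age population = 224.45 + 60.09 = 284.54 million.
Unemployment rate = 11.49 / 224.45 = 5.12%.
Labor force participation rate = 224.45 / 284.54 = 78.88%.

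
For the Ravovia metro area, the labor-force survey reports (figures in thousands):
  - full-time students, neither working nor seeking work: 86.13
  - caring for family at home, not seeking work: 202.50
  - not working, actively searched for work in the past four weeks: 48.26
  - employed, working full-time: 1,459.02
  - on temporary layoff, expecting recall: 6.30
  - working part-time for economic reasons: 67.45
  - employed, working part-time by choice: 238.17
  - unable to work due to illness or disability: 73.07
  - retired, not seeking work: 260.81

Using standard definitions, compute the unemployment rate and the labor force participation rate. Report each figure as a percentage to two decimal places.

Unemployment rate ≈ 3.00%; labor force participation rate ≈ 74.51%.

Employed = 1,459.02 + 67.45 + 238.17 = 1,764.64 thousand (anyone who worked, including part-time for economic reasons, counts as employed).
Unemployed = 48.26 + 6.30 = 54.56 thousand (jobless and actively searching, or on temporary layoff).
Labor force = 1,764.64 + 54.56 = 1,819.20 thousand.
Not in labor force = 86.13 + 202.50 + 73.07 + 260.81 = 622.51 thousand (those not working and not actively searching are outside the labor force).
Civilian working-age population = 1,819.20 + 622.51 = 2,441.71 thousand.
Unemployment rate = 54.56 / 1,819.20 = 3.00%.
Labor force participation rate = 1,819.20 / 2,441.71 = 74.51%.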